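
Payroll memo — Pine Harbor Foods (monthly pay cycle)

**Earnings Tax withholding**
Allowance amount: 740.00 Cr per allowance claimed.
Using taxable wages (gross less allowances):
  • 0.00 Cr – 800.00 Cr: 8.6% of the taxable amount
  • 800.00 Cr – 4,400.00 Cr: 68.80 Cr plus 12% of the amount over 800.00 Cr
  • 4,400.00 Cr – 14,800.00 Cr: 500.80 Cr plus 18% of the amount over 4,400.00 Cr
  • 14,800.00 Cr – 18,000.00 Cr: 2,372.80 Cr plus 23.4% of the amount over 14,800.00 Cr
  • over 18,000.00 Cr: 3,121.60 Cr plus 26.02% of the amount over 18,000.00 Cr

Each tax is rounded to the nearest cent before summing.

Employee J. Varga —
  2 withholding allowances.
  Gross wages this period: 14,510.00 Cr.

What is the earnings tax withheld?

Earnings Tax: taxable = 14,510.00 Cr − 2×740.00 Cr = 13,030.00 Cr
  500.80 Cr + 18% × (13,030.00 Cr − 4,400.00 Cr) = 500.80 Cr + 18% × 8,630.00 Cr = 2,054.20 Cr

2,054.20 Cr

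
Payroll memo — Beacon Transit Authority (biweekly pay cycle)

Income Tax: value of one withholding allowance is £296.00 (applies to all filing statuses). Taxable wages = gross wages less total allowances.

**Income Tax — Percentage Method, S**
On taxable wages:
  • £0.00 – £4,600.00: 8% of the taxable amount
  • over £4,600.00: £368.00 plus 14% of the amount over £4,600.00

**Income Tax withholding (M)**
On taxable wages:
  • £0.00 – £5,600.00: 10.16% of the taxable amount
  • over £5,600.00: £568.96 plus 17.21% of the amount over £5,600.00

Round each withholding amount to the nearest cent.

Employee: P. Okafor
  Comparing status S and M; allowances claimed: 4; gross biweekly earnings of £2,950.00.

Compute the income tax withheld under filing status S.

Income Tax (S): taxable = £2,950.00 − 4×£296.00 = £1,766.00
  8% × £1,766.00 = £141.28

£141.28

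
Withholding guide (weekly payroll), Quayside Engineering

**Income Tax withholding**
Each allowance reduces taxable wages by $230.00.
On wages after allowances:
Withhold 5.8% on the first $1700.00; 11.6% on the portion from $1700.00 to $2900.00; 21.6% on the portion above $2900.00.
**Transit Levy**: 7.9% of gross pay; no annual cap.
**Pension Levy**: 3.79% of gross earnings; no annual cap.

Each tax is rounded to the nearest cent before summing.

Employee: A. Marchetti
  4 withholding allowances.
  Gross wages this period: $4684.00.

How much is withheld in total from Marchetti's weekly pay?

$971.98

Income Tax: taxable = $4684.00 − 4×$230.00 = $3764.00
  $237.80 + 21.6% × ($3764.00 − $2900.00) = $237.80 + 21.6% × $864.00 = $424.42
Transit Levy: 7.9% × $4684.00 = $370.04
Pension Levy: 3.79% × $4684.00 = $177.52
Total: $424.42 + $370.04 + $177.52 = $971.98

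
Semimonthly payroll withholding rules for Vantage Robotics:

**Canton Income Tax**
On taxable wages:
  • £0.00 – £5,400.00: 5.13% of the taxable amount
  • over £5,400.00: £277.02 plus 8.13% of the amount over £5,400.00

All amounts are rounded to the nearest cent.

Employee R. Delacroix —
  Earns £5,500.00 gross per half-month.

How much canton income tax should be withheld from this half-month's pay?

Canton Income Tax: taxable = £5,500.00
  £277.02 + 8.13% × (£5,500.00 − £5,400.00) = £277.02 + 8.13% × £100.00 = £285.15

£285.15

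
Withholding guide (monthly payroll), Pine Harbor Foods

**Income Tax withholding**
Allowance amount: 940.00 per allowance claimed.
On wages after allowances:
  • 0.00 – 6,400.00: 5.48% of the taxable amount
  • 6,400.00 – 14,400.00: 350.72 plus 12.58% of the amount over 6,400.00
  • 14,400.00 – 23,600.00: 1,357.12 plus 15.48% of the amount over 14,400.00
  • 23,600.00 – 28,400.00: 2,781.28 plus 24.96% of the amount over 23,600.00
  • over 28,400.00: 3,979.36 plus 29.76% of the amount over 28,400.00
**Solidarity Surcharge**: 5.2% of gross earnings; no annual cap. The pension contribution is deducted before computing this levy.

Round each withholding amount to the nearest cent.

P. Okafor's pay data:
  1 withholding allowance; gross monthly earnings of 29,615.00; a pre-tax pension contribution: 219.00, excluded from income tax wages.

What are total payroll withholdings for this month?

5,524.62

Income Tax: taxable = 29,615.00 − 219.00 − 1×940.00 = 28,456.00
  3,979.36 + 29.76% × (28,456.00 − 28,400.00) = 3,979.36 + 29.76% × 56.00 = 3,996.03
Solidarity Surcharge: 5.2% × 29,396.00 = 1,528.59
Total: 3,996.03 + 1,528.59 = 5,524.62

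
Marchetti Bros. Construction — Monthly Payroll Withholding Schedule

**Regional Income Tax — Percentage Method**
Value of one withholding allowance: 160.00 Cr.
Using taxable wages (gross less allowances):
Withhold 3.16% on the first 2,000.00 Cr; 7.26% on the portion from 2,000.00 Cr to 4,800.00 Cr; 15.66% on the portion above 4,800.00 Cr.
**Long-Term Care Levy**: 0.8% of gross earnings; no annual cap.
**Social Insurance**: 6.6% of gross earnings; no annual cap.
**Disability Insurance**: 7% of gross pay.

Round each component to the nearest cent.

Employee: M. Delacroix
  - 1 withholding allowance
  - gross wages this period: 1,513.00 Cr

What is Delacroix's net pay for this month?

Regional Income Tax: taxable = 1,513.00 Cr − 1×160.00 Cr = 1,353.00 Cr
  3.16% × 1,353.00 Cr = 42.75 Cr
Long-Term Care Levy: 0.8% × 1,513.00 Cr = 12.10 Cr
Social Insurance: 6.6% × 1,513.00 Cr = 99.86 Cr
Disability Insurance: 7% × 1,513.00 Cr = 105.91 Cr
Total withheld: 42.75 Cr + 12.10 Cr + 99.86 Cr + 105.91 Cr = 260.62 Cr
Net pay: 1,513.00 Cr − 260.62 Cr = 1,252.38 Cr

1,252.38 Cr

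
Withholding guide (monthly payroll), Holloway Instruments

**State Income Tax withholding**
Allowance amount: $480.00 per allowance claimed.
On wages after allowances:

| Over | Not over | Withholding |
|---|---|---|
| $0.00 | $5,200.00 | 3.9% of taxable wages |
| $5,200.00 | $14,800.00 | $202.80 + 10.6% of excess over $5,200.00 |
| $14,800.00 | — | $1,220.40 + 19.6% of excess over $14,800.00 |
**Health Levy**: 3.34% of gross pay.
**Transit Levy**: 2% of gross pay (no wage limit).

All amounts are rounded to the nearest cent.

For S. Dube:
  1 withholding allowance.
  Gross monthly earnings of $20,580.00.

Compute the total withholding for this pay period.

State Income Tax: taxable = $20,580.00 − 1×$480.00 = $20,100.00
  $1,220.40 + 19.6% × ($20,100.00 − $14,800.00) = $1,220.40 + 19.6% × $5,300.00 = $2,259.20
Health Levy: 3.34% × $20,580.00 = $687.37
Transit Levy: 2% × $20,580.00 = $411.60
Total: $2,259.20 + $687.37 + $411.60 = $3,358.17

$3,358.17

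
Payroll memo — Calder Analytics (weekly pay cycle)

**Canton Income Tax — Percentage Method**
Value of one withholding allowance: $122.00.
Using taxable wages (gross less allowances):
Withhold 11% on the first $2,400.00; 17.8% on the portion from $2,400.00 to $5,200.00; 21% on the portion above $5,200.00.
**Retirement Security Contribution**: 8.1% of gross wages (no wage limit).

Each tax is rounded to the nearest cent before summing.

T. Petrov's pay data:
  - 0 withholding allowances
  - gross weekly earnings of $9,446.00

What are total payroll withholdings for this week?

Canton Income Tax: taxable = $9,446.00
  $762.40 + 21% × ($9,446.00 − $5,200.00) = $762.40 + 21% × $4,246.00 = $1,654.06
Retirement Security Contribution: 8.1% × $9,446.00 = $765.13
Total: $1,654.06 + $765.13 = $2,419.19

$2,419.19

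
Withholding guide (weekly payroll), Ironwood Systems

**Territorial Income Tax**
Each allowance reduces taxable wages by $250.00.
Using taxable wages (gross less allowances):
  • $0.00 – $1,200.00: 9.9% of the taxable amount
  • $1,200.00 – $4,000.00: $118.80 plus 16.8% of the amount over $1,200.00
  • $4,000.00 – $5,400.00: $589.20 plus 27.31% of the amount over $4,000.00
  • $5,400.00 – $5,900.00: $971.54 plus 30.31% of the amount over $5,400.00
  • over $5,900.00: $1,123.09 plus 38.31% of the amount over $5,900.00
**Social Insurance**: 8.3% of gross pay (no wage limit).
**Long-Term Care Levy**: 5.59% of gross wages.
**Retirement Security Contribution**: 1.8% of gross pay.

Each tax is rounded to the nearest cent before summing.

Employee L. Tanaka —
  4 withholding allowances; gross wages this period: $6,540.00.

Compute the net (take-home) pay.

Territorial Income Tax: taxable = $6,540.00 − 4×$250.00 = $5,540.00
  $971.54 + 30.31% × ($5,540.00 − $5,400.00) = $971.54 + 30.31% × $140.00 = $1,013.97
Social Insurance: 8.3% × $6,540.00 = $542.82
Long-Term Care Levy: 5.59% × $6,540.00 = $365.59
Retirement Security Contribution: 1.8% × $6,540.00 = $117.72
Total withheld: $1,013.97 + $542.82 + $365.59 + $117.72 = $2,040.10
Net pay: $6,540.00 − $2,040.10 = $4,499.90

$4,499.90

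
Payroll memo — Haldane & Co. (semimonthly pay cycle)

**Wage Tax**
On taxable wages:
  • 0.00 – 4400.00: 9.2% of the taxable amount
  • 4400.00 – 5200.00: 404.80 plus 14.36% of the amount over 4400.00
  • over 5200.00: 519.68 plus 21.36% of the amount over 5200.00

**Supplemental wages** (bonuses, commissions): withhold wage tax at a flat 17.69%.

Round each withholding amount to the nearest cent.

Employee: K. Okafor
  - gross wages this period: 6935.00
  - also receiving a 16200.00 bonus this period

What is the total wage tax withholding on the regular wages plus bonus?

3756.06

Wage Tax: taxable = 6935.00
  519.68 + 21.36% × (6935.00 − 5200.00) = 519.68 + 21.36% × 1735.00 = 890.28
Supplemental (17.69% flat on bonus): 17.69% × 16200.00 = 2865.78
Total wage tax: 890.28 + 2865.78 = 3756.06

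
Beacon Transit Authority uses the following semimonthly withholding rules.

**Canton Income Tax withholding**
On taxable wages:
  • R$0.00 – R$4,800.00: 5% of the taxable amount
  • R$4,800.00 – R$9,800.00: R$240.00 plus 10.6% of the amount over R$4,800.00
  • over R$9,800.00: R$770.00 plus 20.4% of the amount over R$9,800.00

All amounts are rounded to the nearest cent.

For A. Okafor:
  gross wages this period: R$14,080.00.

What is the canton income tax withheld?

R$1,643.12

Canton Income Tax: taxable = R$14,080.00
  R$770.00 + 20.4% × (R$14,080.00 − R$9,800.00) = R$770.00 + 20.4% × R$4,280.00 = R$1,643.12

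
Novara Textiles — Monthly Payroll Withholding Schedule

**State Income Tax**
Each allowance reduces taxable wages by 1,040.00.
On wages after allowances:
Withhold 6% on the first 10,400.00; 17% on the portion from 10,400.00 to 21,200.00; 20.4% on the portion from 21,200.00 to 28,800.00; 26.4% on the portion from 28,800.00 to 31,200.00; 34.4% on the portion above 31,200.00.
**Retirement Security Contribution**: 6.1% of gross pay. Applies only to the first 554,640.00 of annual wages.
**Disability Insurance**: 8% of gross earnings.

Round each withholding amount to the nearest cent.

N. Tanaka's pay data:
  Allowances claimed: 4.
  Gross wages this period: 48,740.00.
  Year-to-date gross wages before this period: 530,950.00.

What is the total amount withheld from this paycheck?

14,591.01

State Income Tax: taxable = 48,740.00 − 4×1,040.00 = 44,580.00
  4,644.00 + 34.4% × (44,580.00 − 31,200.00) = 4,644.00 + 34.4% × 13,380.00 = 9,246.72
Retirement Security Contribution: cap 554,640.00 − YTD 530,950.00 = 23,690.00 subject; 6.1% × 23,690.00 = 1,445.09
Disability Insurance: 8% × 48,740.00 = 3,899.20
Total: 9,246.72 + 1,445.09 + 3,899.20 = 14,591.01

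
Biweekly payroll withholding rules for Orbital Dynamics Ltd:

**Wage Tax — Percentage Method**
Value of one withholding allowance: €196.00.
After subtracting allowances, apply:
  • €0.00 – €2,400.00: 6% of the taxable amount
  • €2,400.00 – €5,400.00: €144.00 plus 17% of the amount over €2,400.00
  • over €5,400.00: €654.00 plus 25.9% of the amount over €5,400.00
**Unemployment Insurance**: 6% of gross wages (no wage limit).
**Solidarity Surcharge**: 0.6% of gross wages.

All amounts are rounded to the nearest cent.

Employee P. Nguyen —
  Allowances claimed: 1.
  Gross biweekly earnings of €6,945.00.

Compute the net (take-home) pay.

€5,483.24

Wage Tax: taxable = €6,945.00 − 1×€196.00 = €6,749.00
  €654.00 + 25.9% × (€6,749.00 − €5,400.00) = €654.00 + 25.9% × €1,349.00 = €1,003.39
Unemployment Insurance: 6% × €6,945.00 = €416.70
Solidarity Surcharge: 0.6% × €6,945.00 = €41.67
Total withheld: €1,003.39 + €416.70 + €41.67 = €1,461.76
Net pay: €6,945.00 − €1,461.76 = €5,483.24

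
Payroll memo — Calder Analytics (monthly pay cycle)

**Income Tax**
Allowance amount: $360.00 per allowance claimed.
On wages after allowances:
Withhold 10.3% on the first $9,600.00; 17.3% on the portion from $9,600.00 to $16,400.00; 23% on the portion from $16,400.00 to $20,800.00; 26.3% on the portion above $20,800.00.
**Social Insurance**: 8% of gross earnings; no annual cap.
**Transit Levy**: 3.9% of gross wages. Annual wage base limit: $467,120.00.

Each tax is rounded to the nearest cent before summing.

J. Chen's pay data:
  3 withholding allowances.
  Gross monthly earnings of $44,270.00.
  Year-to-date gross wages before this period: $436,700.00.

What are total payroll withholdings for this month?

Income Tax: taxable = $44,270.00 − 3×$360.00 = $43,190.00
  $3,177.20 + 26.3% × ($43,190.00 − $20,800.00) = $3,177.20 + 26.3% × $22,390.00 = $9,065.77
Social Insurance: 8% × $44,270.00 = $3,541.60
Transit Levy: cap $467,120.00 − YTD $436,700.00 = $30,420.00 subject; 3.9% × $30,420.00 = $1,186.38
Total: $9,065.77 + $3,541.60 + $1,186.38 = $13,793.75

$13,793.75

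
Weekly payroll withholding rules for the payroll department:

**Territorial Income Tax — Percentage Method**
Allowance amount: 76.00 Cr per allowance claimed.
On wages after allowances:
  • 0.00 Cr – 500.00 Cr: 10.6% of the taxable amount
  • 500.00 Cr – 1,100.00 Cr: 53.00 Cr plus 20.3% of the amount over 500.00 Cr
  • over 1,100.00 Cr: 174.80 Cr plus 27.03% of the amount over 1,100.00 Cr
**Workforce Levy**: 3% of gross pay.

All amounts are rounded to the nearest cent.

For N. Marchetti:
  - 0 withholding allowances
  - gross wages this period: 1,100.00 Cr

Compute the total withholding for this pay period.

207.80 Cr

Territorial Income Tax: taxable = 1,100.00 Cr
  53.00 Cr + 20.3% × (1,100.00 Cr − 500.00 Cr) = 53.00 Cr + 20.3% × 600.00 Cr = 174.80 Cr
Workforce Levy: 3% × 1,100.00 Cr = 33.00 Cr
Total: 174.80 Cr + 33.00 Cr = 207.80 Cr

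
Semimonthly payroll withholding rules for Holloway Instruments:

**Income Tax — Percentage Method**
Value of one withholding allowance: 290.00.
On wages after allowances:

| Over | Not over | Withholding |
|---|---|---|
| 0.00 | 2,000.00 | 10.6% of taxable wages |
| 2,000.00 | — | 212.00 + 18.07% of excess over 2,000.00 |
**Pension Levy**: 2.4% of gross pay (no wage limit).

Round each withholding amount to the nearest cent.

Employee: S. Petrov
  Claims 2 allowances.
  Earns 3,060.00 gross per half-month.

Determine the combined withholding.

Income Tax: taxable = 3,060.00 − 2×290.00 = 2,480.00
  212.00 + 18.07% × (2,480.00 − 2,000.00) = 212.00 + 18.07% × 480.00 = 298.74
Pension Levy: 2.4% × 3,060.00 = 73.44
Total: 298.74 + 73.44 = 372.18

372.18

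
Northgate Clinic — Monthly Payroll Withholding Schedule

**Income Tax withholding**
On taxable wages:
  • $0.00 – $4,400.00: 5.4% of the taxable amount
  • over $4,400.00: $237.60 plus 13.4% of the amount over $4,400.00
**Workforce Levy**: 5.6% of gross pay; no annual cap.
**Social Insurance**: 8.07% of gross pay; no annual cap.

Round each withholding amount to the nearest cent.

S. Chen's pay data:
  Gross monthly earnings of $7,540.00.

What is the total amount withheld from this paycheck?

Income Tax: taxable = $7,540.00
  $237.60 + 13.4% × ($7,540.00 − $4,400.00) = $237.60 + 13.4% × $3,140.00 = $658.36
Workforce Levy: 5.6% × $7,540.00 = $422.24
Social Insurance: 8.07% × $7,540.00 = $608.48
Total: $658.36 + $422.24 + $608.48 = $1,689.08

$1,689.08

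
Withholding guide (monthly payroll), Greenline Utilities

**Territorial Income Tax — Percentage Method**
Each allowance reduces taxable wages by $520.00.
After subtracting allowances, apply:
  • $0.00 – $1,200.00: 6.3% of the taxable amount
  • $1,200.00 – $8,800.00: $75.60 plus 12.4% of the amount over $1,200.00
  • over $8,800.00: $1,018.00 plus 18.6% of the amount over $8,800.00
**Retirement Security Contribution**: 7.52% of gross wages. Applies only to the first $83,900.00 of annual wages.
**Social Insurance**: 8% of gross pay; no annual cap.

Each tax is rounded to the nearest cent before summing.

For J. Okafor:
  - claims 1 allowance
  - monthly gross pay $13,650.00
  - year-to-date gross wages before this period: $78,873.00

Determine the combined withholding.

$3,293.41

Territorial Income Tax: taxable = $13,650.00 − 1×$520.00 = $13,130.00
  $1,018.00 + 18.6% × ($13,130.00 − $8,800.00) = $1,018.00 + 18.6% × $4,330.00 = $1,823.38
Retirement Security Contribution: cap $83,900.00 − YTD $78,873.00 = $5,027.00 subject; 7.52% × $5,027.00 = $378.03
Social Insurance: 8% × $13,650.00 = $1,092.00
Total: $1,823.38 + $378.03 + $1,092.00 = $3,293.41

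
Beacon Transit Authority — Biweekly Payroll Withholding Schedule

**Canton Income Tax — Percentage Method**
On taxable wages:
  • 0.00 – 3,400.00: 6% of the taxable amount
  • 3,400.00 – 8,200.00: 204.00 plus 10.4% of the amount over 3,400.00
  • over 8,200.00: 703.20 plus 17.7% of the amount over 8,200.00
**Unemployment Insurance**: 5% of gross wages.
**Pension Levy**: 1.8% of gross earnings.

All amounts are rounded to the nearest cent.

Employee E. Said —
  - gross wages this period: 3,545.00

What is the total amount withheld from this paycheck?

460.14

Canton Income Tax: taxable = 3,545.00
  204.00 + 10.4% × (3,545.00 − 3,400.00) = 204.00 + 10.4% × 145.00 = 219.08
Unemployment Insurance: 5% × 3,545.00 = 177.25
Pension Levy: 1.8% × 3,545.00 = 63.81
Total: 219.08 + 177.25 + 63.81 = 460.14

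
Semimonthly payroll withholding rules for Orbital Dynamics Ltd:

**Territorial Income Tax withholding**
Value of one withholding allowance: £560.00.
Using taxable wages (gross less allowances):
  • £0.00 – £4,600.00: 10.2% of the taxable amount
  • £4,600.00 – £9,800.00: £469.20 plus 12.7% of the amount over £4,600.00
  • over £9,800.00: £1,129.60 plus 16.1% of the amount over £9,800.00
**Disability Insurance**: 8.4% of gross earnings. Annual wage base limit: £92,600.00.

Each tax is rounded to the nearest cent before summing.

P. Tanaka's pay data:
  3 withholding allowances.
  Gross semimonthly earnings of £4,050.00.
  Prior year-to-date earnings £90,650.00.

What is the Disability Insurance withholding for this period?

£163.80

Disability Insurance: cap £92,600.00 − YTD £90,650.00 = £1,950.00 subject; 8.4% × £1,950.00 = £163.80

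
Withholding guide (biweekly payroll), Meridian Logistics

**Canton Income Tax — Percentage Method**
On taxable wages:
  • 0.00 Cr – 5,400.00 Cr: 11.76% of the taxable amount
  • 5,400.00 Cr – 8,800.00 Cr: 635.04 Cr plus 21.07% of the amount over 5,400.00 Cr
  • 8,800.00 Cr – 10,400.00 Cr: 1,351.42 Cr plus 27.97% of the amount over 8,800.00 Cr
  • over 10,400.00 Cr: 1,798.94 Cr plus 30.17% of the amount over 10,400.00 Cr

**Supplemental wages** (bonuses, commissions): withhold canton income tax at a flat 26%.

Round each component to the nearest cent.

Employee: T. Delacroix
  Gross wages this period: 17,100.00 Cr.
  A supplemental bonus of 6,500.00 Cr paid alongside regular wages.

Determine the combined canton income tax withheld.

Canton Income Tax: taxable = 17,100.00 Cr
  1,798.94 Cr + 30.17% × (17,100.00 Cr − 10,400.00 Cr) = 1,798.94 Cr + 30.17% × 6,700.00 Cr = 3,820.33 Cr
Supplemental (26% flat on bonus): 26% × 6,500.00 Cr = 1,690.00 Cr
Total canton income tax: 3,820.33 Cr + 1,690.00 Cr = 5,510.33 Cr

5,510.33 Cr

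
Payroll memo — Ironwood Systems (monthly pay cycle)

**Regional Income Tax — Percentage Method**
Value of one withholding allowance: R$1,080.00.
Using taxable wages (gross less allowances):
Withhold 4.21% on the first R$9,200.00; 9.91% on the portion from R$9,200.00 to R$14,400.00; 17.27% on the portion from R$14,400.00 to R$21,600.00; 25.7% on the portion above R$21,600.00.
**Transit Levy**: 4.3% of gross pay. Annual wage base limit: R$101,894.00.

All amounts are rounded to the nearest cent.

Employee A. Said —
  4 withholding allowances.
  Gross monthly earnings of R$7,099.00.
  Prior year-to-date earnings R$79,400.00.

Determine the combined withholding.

R$422.26

Regional Income Tax: taxable = R$7,099.00 − 4×R$1,080.00 = R$2,779.00
  4.21% × R$2,779.00 = R$117.00
Transit Levy: 4.3% × R$7,099.00 = R$305.26
Total: R$117.00 + R$305.26 = R$422.26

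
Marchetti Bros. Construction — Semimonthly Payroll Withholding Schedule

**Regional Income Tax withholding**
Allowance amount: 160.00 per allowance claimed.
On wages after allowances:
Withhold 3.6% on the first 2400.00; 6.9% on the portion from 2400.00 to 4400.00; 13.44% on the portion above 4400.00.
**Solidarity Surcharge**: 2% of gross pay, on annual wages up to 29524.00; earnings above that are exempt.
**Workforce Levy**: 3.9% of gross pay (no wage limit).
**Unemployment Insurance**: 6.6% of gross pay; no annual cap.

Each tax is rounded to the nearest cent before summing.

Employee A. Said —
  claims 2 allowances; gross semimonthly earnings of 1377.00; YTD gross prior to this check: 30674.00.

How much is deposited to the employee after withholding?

1194.37

Regional Income Tax: taxable = 1377.00 − 2×160.00 = 1057.00
  3.6% × 1057.00 = 38.05
Solidarity Surcharge: YTD 30674.00 ≥ cap 29524.00 → 0.00
Workforce Levy: 3.9% × 1377.00 = 53.70
Unemployment Insurance: 6.6% × 1377.00 = 90.88
Total withheld: 38.05 + 0.00 + 53.70 + 90.88 = 182.63
Net pay: 1377.00 − 182.63 = 1194.37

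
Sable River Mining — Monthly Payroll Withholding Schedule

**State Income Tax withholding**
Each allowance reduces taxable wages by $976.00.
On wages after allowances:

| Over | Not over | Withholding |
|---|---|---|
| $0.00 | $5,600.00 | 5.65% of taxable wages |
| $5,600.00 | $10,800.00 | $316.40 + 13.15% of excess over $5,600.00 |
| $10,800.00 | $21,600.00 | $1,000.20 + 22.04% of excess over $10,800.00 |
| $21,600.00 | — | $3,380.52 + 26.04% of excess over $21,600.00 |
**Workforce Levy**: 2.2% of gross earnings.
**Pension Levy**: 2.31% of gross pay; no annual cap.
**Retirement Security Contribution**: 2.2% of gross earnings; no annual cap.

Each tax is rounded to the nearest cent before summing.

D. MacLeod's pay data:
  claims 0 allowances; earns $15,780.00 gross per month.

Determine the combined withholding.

State Income Tax: taxable = $15,780.00
  $1,000.20 + 22.04% × ($15,780.00 − $10,800.00) = $1,000.20 + 22.04% × $4,980.00 = $2,097.79
Workforce Levy: 2.2% × $15,780.00 = $347.16
Pension Levy: 2.31% × $15,780.00 = $364.52
Retirement Security Contribution: 2.2% × $15,780.00 = $347.16
Total: $2,097.79 + $347.16 + $364.52 + $347.16 = $3,156.63

$3,156.63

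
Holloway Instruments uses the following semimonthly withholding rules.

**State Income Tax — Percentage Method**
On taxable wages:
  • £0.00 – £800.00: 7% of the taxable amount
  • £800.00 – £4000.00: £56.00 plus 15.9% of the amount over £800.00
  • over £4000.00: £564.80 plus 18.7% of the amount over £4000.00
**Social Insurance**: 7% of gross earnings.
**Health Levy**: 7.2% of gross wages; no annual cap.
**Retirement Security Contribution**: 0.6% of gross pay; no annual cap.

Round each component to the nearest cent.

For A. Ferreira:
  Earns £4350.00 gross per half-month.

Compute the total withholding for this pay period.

State Income Tax: taxable = £4350.00
  £564.80 + 18.7% × (£4350.00 − £4000.00) = £564.80 + 18.7% × £350.00 = £630.25
Social Insurance: 7% × £4350.00 = £304.50
Health Levy: 7.2% × £4350.00 = £313.20
Retirement Security Contribution: 0.6% × £4350.00 = £26.10
Total: £630.25 + £304.50 + £313.20 + £26.10 = £1274.05

£1274.05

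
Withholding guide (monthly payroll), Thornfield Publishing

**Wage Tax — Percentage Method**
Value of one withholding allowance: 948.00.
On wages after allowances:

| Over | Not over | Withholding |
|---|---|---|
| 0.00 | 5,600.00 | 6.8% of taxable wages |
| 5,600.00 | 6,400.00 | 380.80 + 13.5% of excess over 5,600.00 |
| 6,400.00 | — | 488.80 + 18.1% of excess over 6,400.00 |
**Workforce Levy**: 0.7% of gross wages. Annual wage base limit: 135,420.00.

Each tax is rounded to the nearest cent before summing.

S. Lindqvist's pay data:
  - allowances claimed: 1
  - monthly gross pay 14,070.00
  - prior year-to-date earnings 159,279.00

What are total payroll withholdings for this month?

1,705.48

Wage Tax: taxable = 14,070.00 − 1×948.00 = 13,122.00
  488.80 + 18.1% × (13,122.00 − 6,400.00) = 488.80 + 18.1% × 6,722.00 = 1,705.48
Workforce Levy: YTD 159,279.00 ≥ cap 135,420.00 → 0.00
Total: 1,705.48 + 0.00 = 1,705.48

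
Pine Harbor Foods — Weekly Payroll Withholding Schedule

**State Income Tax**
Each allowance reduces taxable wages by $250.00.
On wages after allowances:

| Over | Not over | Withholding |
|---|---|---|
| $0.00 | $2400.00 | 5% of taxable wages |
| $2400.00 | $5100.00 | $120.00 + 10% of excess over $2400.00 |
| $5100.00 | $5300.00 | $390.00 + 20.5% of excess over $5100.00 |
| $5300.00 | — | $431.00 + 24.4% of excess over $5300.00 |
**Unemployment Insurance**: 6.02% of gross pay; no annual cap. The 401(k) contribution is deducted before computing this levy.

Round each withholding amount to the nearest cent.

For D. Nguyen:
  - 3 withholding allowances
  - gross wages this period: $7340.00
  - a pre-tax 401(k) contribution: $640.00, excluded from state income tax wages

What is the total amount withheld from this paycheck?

State Income Tax: taxable = $7340.00 − $640.00 − 3×$250.00 = $5950.00
  $431.00 + 24.4% × ($5950.00 − $5300.00) = $431.00 + 24.4% × $650.00 = $589.60
Unemployment Insurance: 6.02% × $6700.00 = $403.34
Total: $589.60 + $403.34 = $992.94

$992.94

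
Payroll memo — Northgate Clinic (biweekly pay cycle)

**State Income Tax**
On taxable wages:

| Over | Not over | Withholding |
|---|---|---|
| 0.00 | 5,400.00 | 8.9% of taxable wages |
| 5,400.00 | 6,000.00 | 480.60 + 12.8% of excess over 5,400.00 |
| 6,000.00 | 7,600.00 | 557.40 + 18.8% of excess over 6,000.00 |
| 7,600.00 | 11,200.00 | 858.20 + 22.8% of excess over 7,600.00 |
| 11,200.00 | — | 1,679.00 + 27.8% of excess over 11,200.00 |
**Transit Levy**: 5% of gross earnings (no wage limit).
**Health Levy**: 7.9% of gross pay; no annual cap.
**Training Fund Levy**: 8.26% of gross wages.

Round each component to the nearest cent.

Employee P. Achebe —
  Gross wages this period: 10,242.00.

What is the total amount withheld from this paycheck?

State Income Tax: taxable = 10,242.00
  858.20 + 22.8% × (10,242.00 − 7,600.00) = 858.20 + 22.8% × 2,642.00 = 1,460.58
Transit Levy: 5% × 10,242.00 = 512.10
Health Levy: 7.9% × 10,242.00 = 809.12
Training Fund Levy: 8.26% × 10,242.00 = 845.99
Total: 1,460.58 + 512.10 + 809.12 + 845.99 = 3,627.79

3,627.79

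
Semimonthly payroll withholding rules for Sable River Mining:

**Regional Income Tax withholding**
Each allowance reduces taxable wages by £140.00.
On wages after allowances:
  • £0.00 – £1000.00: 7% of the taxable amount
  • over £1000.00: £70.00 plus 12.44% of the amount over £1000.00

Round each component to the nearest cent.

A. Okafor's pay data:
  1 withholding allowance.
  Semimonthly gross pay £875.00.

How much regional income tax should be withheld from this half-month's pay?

Regional Income Tax: taxable = £875.00 − 1×£140.00 = £735.00
  7% × £735.00 = £51.45

£51.45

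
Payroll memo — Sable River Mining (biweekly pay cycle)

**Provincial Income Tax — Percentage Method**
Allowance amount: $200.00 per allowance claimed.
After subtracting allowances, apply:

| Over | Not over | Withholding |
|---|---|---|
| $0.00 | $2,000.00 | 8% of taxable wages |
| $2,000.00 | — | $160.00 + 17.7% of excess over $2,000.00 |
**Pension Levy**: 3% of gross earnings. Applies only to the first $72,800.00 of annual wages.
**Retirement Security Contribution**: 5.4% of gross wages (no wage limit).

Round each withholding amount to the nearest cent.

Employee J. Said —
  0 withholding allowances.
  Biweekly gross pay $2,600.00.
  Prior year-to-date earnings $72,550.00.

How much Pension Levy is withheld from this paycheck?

$7.50

Pension Levy: cap $72,800.00 − YTD $72,550.00 = $250.00 subject; 3% × $250.00 = $7.50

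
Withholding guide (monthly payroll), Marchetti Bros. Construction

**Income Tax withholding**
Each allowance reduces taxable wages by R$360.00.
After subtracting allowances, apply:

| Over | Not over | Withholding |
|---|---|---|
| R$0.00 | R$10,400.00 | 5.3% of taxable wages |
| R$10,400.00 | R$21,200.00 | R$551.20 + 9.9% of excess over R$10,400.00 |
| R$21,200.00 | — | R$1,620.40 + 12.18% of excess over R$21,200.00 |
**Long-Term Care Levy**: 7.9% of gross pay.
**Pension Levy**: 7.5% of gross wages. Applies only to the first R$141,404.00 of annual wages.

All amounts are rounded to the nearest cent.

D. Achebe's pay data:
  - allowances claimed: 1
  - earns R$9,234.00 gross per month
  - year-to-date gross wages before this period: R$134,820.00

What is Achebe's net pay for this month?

R$7,540.39

Income Tax: taxable = R$9,234.00 − 1×R$360.00 = R$8,874.00
  5.3% × R$8,874.00 = R$470.32
Long-Term Care Levy: 7.9% × R$9,234.00 = R$729.49
Pension Levy: cap R$141,404.00 − YTD R$134,820.00 = R$6,584.00 subject; 7.5% × R$6,584.00 = R$493.80
Total withheld: R$470.32 + R$729.49 + R$493.80 = R$1,693.61
Net pay: R$9,234.00 − R$1,693.61 = R$7,540.39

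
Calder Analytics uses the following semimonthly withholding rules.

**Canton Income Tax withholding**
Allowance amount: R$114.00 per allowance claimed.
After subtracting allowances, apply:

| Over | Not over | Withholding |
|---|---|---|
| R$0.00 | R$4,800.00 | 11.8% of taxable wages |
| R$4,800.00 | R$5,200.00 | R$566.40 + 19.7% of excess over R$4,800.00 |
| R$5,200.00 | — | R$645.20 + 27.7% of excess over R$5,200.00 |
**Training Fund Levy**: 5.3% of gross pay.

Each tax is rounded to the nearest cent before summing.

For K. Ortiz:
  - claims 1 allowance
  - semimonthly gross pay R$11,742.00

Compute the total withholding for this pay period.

Canton Income Tax: taxable = R$11,742.00 − 1×R$114.00 = R$11,628.00
  R$645.20 + 27.7% × (R$11,628.00 − R$5,200.00) = R$645.20 + 27.7% × R$6,428.00 = R$2,425.76
Training Fund Levy: 5.3% × R$11,742.00 = R$622.33
Total: R$2,425.76 + R$622.33 = R$3,048.09

R$3,048.09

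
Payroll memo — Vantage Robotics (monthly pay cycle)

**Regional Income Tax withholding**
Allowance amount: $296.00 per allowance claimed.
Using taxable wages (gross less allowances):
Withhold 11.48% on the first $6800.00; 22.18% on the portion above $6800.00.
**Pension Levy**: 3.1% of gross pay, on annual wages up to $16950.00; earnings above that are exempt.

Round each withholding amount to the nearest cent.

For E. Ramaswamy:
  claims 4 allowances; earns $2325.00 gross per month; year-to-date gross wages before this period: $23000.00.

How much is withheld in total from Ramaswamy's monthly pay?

$130.99

Regional Income Tax: taxable = $2325.00 − 4×$296.00 = $1141.00
  11.48% × $1141.00 = $130.99
Pension Levy: YTD $23000.00 ≥ cap $16950.00 → $0.00
Total: $130.99 + $0.00 = $130.99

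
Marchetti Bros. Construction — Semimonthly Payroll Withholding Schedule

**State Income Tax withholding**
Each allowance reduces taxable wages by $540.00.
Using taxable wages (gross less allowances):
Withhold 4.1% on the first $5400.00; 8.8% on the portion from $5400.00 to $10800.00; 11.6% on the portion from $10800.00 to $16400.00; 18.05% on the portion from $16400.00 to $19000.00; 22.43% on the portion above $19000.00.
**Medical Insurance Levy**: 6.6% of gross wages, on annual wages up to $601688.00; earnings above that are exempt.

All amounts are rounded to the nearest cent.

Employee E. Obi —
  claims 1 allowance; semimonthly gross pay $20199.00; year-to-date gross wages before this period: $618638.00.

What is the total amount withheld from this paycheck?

State Income Tax: taxable = $20199.00 − 1×$540.00 = $19659.00
  $1815.50 + 22.43% × ($19659.00 − $19000.00) = $1815.50 + 22.43% × $659.00 = $1963.31
Medical Insurance Levy: YTD $618638.00 ≥ cap $601688.00 → $0.00
Total: $1963.31 + $0.00 = $1963.31

$1963.31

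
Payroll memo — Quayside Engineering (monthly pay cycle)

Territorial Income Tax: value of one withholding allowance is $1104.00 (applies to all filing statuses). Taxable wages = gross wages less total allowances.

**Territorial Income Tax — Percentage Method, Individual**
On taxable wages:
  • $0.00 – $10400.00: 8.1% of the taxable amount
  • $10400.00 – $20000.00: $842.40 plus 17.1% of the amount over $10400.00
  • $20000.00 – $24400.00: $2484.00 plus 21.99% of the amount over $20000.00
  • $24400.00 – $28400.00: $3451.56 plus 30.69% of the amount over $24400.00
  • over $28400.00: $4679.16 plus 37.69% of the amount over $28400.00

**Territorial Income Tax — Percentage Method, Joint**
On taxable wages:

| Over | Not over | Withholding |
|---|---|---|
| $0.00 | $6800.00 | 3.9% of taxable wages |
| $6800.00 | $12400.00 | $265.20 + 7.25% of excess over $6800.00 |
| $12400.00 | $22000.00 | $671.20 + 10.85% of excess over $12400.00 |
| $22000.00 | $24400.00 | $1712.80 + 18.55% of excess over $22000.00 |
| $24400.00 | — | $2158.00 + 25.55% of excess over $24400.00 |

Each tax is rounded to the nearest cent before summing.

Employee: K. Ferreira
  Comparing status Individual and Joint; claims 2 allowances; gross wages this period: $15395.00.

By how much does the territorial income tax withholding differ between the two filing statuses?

Territorial Income Tax (Individual): taxable = $15395.00 − 2×$1104.00 = $13187.00
  $842.40 + 17.1% × ($13187.00 − $10400.00) = $842.40 + 17.1% × $2787.00 = $1318.98
Territorial Income Tax (Joint): taxable = $15395.00 − 2×$1104.00 = $13187.00
  $671.20 + 10.85% × ($13187.00 − $12400.00) = $671.20 + 10.85% × $787.00 = $756.59
Difference: |$1318.98 − $756.59| = $562.39 (higher under Individual)

$562.39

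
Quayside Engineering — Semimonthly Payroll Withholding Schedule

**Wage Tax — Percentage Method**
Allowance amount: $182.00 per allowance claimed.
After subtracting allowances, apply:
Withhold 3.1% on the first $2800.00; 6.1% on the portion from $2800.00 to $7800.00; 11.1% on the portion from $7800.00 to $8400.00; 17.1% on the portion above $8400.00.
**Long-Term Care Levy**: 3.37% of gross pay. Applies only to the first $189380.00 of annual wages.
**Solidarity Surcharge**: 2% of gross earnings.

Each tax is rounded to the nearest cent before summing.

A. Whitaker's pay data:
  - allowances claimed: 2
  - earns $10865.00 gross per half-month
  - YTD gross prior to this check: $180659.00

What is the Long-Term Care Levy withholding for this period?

Long-Term Care Levy: cap $189380.00 − YTD $180659.00 = $8721.00 subject; 3.37% × $8721.00 = $293.90

$293.90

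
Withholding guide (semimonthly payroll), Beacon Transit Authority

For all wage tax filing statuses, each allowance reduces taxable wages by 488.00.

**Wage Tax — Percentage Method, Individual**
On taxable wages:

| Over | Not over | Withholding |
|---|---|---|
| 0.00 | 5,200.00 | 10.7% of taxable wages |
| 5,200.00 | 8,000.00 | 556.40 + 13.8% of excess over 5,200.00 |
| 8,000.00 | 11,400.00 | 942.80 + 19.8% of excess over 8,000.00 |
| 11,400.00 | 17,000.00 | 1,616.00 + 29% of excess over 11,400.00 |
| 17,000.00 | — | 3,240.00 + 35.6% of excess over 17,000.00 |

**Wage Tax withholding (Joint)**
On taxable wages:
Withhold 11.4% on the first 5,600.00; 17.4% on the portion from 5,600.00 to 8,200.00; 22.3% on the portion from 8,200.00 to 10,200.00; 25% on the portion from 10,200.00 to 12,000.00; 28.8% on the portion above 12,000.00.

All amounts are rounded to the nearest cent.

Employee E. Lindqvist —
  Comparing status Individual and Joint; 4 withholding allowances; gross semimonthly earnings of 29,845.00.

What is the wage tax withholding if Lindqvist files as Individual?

Wage Tax (Individual): taxable = 29,845.00 − 4×488.00 = 27,893.00
  3,240.00 + 35.6% × (27,893.00 − 17,000.00) = 3,240.00 + 35.6% × 10,893.00 = 7,117.91

7,117.91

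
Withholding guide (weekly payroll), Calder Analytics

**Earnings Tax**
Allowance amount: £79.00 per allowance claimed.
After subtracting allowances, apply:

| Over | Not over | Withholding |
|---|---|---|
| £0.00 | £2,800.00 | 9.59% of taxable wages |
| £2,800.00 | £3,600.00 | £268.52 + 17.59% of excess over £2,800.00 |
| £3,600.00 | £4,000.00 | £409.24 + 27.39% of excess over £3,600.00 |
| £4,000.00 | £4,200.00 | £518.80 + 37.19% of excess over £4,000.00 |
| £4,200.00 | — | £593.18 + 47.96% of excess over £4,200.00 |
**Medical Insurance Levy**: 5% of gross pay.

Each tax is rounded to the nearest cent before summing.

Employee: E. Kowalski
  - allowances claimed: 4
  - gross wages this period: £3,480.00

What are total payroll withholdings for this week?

£506.55

Earnings Tax: taxable = £3,480.00 − 4×£79.00 = £3,164.00
  £268.52 + 17.59% × (£3,164.00 − £2,800.00) = £268.52 + 17.59% × £364.00 = £332.55
Medical Insurance Levy: 5% × £3,480.00 = £174.00
Total: £332.55 + £174.00 = £506.55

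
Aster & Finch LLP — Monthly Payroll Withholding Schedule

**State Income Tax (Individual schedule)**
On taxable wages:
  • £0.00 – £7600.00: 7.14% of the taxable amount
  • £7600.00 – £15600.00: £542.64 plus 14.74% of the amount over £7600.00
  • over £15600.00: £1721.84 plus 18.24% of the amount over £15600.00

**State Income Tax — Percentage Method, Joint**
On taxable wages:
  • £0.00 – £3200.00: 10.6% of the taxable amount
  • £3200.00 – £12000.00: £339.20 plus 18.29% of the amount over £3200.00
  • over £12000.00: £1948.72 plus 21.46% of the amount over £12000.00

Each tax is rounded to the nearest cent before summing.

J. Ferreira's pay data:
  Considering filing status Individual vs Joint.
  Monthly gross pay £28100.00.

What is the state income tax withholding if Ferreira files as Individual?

State Income Tax (Individual): taxable = £28100.00
  £1721.84 + 18.24% × (£28100.00 − £15600.00) = £1721.84 + 18.24% × £12500.00 = £4001.84

£4001.84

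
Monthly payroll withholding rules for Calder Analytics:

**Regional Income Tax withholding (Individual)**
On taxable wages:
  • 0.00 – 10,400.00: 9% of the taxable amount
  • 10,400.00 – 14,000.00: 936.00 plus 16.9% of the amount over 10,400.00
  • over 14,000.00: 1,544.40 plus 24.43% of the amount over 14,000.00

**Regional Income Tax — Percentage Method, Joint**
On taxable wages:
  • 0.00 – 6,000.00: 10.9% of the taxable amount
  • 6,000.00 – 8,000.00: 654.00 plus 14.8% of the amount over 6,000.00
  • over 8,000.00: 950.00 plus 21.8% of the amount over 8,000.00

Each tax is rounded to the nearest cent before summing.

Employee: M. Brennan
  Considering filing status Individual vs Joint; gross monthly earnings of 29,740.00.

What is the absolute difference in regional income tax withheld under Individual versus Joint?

299.64

Regional Income Tax (Individual): taxable = 29,740.00
  1,544.40 + 24.43% × (29,740.00 − 14,000.00) = 1,544.40 + 24.43% × 15,740.00 = 5,389.68
Regional Income Tax (Joint): taxable = 29,740.00
  950.00 + 21.8% × (29,740.00 − 8,000.00) = 950.00 + 21.8% × 21,740.00 = 5,689.32
Difference: |5,389.68 − 5,689.32| = 299.64 (higher under Joint)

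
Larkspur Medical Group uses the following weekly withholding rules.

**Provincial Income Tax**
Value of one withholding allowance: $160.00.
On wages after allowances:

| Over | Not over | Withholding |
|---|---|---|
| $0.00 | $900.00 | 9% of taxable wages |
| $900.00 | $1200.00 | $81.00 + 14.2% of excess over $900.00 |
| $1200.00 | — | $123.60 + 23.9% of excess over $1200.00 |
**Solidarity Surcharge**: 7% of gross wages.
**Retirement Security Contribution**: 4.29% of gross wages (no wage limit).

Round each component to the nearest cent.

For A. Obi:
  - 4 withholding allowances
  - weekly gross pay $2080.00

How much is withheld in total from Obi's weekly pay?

$415.79

Provincial Income Tax: taxable = $2080.00 − 4×$160.00 = $1440.00
  $123.60 + 23.9% × ($1440.00 − $1200.00) = $123.60 + 23.9% × $240.00 = $180.96
Solidarity Surcharge: 7% × $2080.00 = $145.60
Retirement Security Contribution: 4.29% × $2080.00 = $89.23
Total: $180.96 + $145.60 + $89.23 = $415.79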